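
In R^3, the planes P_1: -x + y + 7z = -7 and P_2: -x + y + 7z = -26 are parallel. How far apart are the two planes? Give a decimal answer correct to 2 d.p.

2.66

Same normal n = (-1, 1, 7) with |n| = √51; distance = |-7 − (-26)| / |n| = 19/√51 ≈ 2.66.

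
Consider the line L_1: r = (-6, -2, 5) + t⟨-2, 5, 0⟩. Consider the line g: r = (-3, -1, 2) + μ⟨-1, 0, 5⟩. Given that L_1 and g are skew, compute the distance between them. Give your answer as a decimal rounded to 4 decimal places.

2.5560

Common perpendicular direction n = (-2, 5, 0) × (-1, 0, 5) = (25, 10, 5).
With w = (-3, -1, 2) − (-6, -2, 5) = (3, 1, -3), w · n = 70.
Distance = |w · n| / |n| = |70| / √750 ≈ 2.5560.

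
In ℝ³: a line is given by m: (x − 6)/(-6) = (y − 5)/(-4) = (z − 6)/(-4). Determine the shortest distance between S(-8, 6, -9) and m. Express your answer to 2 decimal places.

m has direction (-6, -4, -4) through (6, 5, 6).
Taking (6, 5, 6) on m with direction v = (-6, -4, -4): w = S − (6, 5, 6) = (-14, 1, -15), and w × v = (-64, 34, 62).
Distance = |w × v| / |v| = √9096 / √68 ≈ 11.57.

11.57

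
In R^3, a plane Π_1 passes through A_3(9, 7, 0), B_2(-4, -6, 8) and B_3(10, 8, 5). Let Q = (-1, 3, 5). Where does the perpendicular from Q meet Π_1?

A_3B_2 = (-13, -13, 8), A_3B_3 = (1, 1, 5); a normal to Π_1 is A_3B_2 × A_3B_3 = (-73, 73, 0).
Using A_3: Π_1 has equation -73x + 73y = -146.
Foot = Q − λn with λ = (n·Q − d)/|n|² = (292 − (-146))/10658 = 3/73.
Foot = (-1, 3, 5) − (3/73)·(-73, 73, 0) = (2, 0, 5).

(2, 0, 5)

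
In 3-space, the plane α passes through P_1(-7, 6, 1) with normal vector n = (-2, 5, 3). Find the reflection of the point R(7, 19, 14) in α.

α: n·r = n·P_1 gives -2x + 5y + 3z = 47.
λ = (n·R − d)/|n|² = (123 − 47)/38 = 2.
Reflection = R − 2λn = (7, 19, 14) − 4·(-2, 5, 3) = (15, -1, 2).

(15, -1, 2)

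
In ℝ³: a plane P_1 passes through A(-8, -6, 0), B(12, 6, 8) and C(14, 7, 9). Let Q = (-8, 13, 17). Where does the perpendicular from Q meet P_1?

(4, 1, 5)

AB = (20, 12, 8), AC = (22, 13, 9); a normal to P_1 is AB × AC = (4, -4, -4).
Using A: P_1 has equation 4x - 4y - 4z = -8.
Foot = Q − λn with λ = (n·Q − d)/|n|² = (-152 − (-8))/48 = -3.
Foot = (-8, 13, 17) − (-3)·(4, -4, -4) = (4, 1, 5).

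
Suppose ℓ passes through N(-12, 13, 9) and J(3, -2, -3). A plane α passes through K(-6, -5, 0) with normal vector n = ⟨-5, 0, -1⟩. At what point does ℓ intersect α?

A direction vector for ℓ is J − N = (15, -15, -12).
α: n·r = n·K gives -5x - z = 30.
Substitute r = (-12, 13, 9) + t(15, -15, -12) into the plane: 51 + (-63)t = 30, so t = 1/3.
Intersection: (-12, 13, 9) + (1/3)·(15, -15, -12) = (-7, 8, 5).

(-7, 8, 5)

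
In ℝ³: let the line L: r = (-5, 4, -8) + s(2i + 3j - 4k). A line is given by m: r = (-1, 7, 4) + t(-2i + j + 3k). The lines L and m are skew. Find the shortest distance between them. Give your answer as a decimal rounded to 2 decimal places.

10.00

Common perpendicular direction n = (2, 3, -4) × (-2, 1, 3) = (13, 2, 8).
With w = (-1, 7, 4) − (-5, 4, -8) = (4, 3, 12), w · n = 154.
Distance = |w · n| / |n| = |154| / √237 ≈ 10.00.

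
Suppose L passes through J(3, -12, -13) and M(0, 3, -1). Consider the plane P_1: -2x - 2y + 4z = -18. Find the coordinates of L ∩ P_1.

A direction vector for L is M − J = (-3, 15, 12).
Substitute r = (3, -12, -13) + t(-3, 15, 12) into the plane: -34 + 24t = -18, so t = 2/3.
Intersection: (3, -12, -13) + (2/3)·(-3, 15, 12) = (1, -2, -5).

(1, -2, -5)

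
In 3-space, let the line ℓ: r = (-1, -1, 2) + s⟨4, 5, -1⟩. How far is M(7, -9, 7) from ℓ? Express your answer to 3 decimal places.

12.206

Taking (-1, -1, 2) on ℓ with direction v = (4, 5, -1): w = M − (-1, -1, 2) = (8, -8, 5), and w × v = (-17, 28, 72).
Distance = |w × v| / |v| = √6257 / √42 ≈ 12.206.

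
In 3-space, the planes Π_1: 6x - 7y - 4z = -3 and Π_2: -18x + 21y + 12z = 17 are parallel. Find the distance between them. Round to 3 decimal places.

0.265

Rescale Π_2 by 1/(-3): 6x - 7y - 4z = -17/3. Then distance = |-3 − (-17/3)| / √101 ≈ 0.265.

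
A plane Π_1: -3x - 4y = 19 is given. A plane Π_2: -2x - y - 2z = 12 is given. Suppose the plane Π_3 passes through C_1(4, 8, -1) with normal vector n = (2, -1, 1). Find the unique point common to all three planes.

Π_3: n·r = n·C_1 gives 2x - y + z = -1.
Solving the 3×3 linear system -3x - 4y = 19, -2x - y - 2z = 12, 2x - y + z = -1 (e.g. by elimination or Cramer's rule, determinant = 17) gives (-1, -4, -3).

(-1, -4, -3)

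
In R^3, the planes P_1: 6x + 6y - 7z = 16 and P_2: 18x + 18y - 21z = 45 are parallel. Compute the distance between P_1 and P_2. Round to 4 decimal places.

0.0909

Rescale P_2 by 1/3: 6x + 6y - 7z = 15. Then distance = |16 − 15| / √121 ≈ 0.0909.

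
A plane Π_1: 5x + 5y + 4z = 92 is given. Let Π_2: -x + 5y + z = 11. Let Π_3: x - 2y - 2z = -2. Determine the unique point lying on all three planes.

(12, 4, 3)

Solving the 3×3 linear system 5x + 5y + 4z = 92, -x + 5y + z = 11, x - 2y - 2z = -2 (e.g. by elimination or Cramer's rule, determinant = -57) gives (12, 4, 3).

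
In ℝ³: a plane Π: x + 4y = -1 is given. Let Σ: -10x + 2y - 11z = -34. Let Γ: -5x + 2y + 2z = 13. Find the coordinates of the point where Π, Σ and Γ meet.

(-1, 0, 4)

Solving the 3×3 linear system x + 4y = -1, -10x + 2y - 11z = -34, -5x + 2y + 2z = 13 (e.g. by elimination or Cramer's rule, determinant = 326) gives (-1, 0, 4).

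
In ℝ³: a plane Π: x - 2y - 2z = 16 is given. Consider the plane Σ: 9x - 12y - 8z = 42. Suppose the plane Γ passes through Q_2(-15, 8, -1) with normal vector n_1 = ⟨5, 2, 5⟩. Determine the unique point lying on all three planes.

Γ: n_1·r = n_1·Q_2 gives 5x + 2y + 5z = -64.
Solving the 3×3 linear system x - 2y - 2z = 16, 9x - 12y - 8z = 42, 5x + 2y + 5z = -64 (e.g. by elimination or Cramer's rule, determinant = -30) gives (-2, 3, -12).

(-2, 3, -12)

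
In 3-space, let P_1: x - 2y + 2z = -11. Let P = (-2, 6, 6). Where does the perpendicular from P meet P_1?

Foot = P − λn with λ = (n·P − d)/|n|² = (-2 − (-11))/9 = 1.
Foot = (-2, 6, 6) − 1·(1, -2, 2) = (-3, 8, 4).

(-3, 8, 4)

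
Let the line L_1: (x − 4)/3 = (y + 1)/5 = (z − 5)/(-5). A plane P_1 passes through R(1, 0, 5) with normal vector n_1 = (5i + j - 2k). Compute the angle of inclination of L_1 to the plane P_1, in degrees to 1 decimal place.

L_1 has direction (3, 5, -5) through (4, -1, 5).
P_1: n_1·r = n_1·R gives 5x + y - 2z = -5.
sin θ = |n·v| / (|n||v|) = |30| / (√30 · √59) = 0.71307.
θ ≈ 45.5°.

45.5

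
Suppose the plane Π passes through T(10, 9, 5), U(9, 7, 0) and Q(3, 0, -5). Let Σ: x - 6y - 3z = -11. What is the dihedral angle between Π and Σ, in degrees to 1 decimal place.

TU = (-1, -2, -5), TQ = (-7, -9, -10); a normal to Π is TU × TQ = (-25, 25, -5).
Using T: Π has equation -25x + 25y - 5z = -50.
cos θ = |n₁·n₂| / (|n₁||n₂|) = |-160| / (√1275 · √46).
θ = arccos(0.66067) ≈ 48.6°.

48.6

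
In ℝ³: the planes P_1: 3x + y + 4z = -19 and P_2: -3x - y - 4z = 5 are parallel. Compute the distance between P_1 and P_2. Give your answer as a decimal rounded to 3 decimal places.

2.746

Rescale P_2 by 1/(-1): 3x + y + 4z = -5. Then distance = |-19 − (-5)| / √26 ≈ 2.746.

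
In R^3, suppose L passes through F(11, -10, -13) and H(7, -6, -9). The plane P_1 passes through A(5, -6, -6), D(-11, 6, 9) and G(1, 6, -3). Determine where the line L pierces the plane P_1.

(-5, 6, 3)

A direction vector for L is H − F = (-4, 4, 4).
AD = (-16, 12, 15), AG = (-4, 12, 3); a normal to P_1 is AD × AG = (-144, -12, -144).
Using A: P_1 has equation -144x - 12y - 144z = 216.
Substitute r = (11, -10, -13) + t(-4, 4, 4) into the plane: 408 + (-48)t = 216, so t = 4.
Intersection: (11, -10, -13) + 4·(-4, 4, 4) = (-5, 6, 3).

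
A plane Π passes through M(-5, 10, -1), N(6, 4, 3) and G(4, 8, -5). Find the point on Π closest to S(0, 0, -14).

(4, 10, -10)

MN = (11, -6, 4), MG = (9, -2, -4); a normal to Π is MN × MG = (32, 80, 32).
Using M: Π has equation 32x + 80y + 32z = 608.
Foot = S − λn with λ = (n·S − d)/|n|² = (-448 − 608)/8448 = -1/8.
Foot = (0, 0, -14) − (-1/8)·(32, 80, 32) = (4, 10, -10).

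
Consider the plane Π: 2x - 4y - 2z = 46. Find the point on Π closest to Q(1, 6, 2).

(7, -6, -4)

Foot = Q − λn with λ = (n·Q − d)/|n|² = (-26 − 46)/24 = -3.
Foot = (1, 6, 2) − (-3)·(2, -4, -2) = (7, -6, -4).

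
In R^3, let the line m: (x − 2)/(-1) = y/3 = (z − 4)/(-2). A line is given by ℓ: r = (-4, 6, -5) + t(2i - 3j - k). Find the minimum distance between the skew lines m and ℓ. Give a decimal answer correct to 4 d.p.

4.7558

m has direction (-1, 3, -2) through (2, 0, 4).
Common perpendicular direction n = (-1, 3, -2) × (2, -3, -1) = (-9, -5, -3).
With w = (-4, 6, -5) − (2, 0, 4) = (-6, 6, -9), w · n = 51.
Distance = |w · n| / |n| = |51| / √115 ≈ 4.7558.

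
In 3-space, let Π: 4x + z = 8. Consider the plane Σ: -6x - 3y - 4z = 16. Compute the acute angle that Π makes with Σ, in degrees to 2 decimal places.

cos θ = |n₁·n₂| / (|n₁||n₂|) = |-28| / (√17 · √61).
θ = arccos(0.86950) ≈ 29.60°.

29.60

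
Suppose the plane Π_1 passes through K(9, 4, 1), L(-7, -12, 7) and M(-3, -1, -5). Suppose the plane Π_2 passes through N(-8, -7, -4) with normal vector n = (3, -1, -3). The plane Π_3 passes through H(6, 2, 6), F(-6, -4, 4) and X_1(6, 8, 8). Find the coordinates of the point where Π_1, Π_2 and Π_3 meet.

(1, -4, 4)

KL = (-16, -16, 6), KM = (-12, -5, -6); a normal to Π_1 is KL × KM = (126, -168, -112).
Using K: Π_1 has equation 126x - 168y - 112z = 350.
Π_2: n·r = n·N gives 3x - y - 3z = -5.
HF = (-12, -6, -2), HX_1 = (0, 6, 2); a normal to Π_3 is HF × HX_1 = (0, 24, -72).
Using H: Π_3 has equation 24y - 72z = -384.
Solving the 3×3 linear system 126x - 168y - 112z = 350, 3x - y - 3z = -5, 24y - 72z = -384 (e.g. by elimination or Cramer's rule, determinant = -26208) gives (1, -4, 4).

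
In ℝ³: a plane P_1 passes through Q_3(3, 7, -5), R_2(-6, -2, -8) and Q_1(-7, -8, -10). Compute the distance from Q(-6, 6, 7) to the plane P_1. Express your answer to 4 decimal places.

11.7004

Q_3R_2 = (-9, -9, -3), Q_3Q_1 = (-10, -15, -5); a normal to P_1 is Q_3R_2 × Q_3Q_1 = (0, -15, 45).
Using Q_3: P_1 has equation -15y + 45z = -330.
n·Q − d = (0)·(-6) + (-15)·(6) + (45)·(7) − (-330) = 555; |n| = √2250.
Distance = |555| / √2250 = 555/√2250 ≈ 11.7004.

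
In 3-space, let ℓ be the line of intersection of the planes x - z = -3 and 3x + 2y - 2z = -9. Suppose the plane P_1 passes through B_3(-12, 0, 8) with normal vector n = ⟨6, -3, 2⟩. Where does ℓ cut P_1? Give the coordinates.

Direction of ℓ: (1, 0, -1) × (3, 2, -2) = (2, -1, 2).
A point on ℓ: solving the two plane equations with x = 5 gives (5, -4, 8).
P_1: n·r = n·B_3 gives 6x - 3y + 2z = -56.
Substitute r = (5, -4, 8) + t(2, -1, 2) into the plane: 58 + 19t = -56, so t = -6.
Intersection: (5, -4, 8) + (-6)·(2, -1, 2) = (-7, 2, -4).

(-7, 2, -4)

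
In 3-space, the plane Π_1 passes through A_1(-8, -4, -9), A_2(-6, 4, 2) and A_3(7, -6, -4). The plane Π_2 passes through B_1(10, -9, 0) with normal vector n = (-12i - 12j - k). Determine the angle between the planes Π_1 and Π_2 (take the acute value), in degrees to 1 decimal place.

A_1A_2 = (2, 8, 11), A_1A_3 = (15, -2, 5); a normal to Π_1 is A_1A_2 × A_1A_3 = (62, 155, -124).
Using A_1: Π_1 has equation 62x + 155y - 124z = 0.
Π_2: n·r = n·B_1 gives -12x - 12y - z = -12.
cos θ = |n₁·n₂| / (|n₁||n₂|) = |-2480| / (√43245 · √289).
θ = arccos(0.70151) ≈ 45.5°.

45.5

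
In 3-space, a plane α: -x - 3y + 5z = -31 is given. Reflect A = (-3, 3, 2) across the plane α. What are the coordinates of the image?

λ = (n·A − d)/|n|² = (4 − (-31))/35 = 1.
Reflection = A − 2λn = (-3, 3, 2) − 2·(-1, -3, 5) = (-1, 9, -8).

(-1, 9, -8)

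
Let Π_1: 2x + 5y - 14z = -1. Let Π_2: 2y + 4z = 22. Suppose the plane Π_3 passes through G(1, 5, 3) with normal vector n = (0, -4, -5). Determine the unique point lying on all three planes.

(8, 5, 3)

Π_3: n·r = n·G gives -4y - 5z = -35.
Solving the 3×3 linear system 2x + 5y - 14z = -1, 2y + 4z = 22, -4y - 5z = -35 (e.g. by elimination or Cramer's rule, determinant = 12) gives (8, 5, 3).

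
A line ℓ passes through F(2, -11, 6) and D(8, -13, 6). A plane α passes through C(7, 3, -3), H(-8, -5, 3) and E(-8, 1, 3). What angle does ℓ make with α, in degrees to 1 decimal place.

20.6

A direction vector for ℓ is D − F = (6, -2, 0).
CH = (-15, -8, 6), CE = (-15, -2, 6); a normal to α is CH × CE = (-36, 0, -90).
Using C: α has equation -36x - 90z = 18.
sin θ = |n·v| / (|n||v|) = |-216| / (√9396 · √40) = 0.35233.
θ ≈ 20.6°.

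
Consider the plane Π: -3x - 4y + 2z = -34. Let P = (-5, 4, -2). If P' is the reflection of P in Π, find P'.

(1, 12, -6)

λ = (n·P − d)/|n|² = (-5 − (-34))/29 = 1.
Reflection = P − 2λn = (-5, 4, -2) − 2·(-3, -4, 2) = (1, 12, -6).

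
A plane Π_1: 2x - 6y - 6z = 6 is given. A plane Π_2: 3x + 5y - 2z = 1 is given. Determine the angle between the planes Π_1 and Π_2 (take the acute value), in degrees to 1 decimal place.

cos θ = |n₁·n₂| / (|n₁||n₂|) = |-12| / (√76 · √38).
θ = arccos(0.22330) ≈ 77.1°.

77.1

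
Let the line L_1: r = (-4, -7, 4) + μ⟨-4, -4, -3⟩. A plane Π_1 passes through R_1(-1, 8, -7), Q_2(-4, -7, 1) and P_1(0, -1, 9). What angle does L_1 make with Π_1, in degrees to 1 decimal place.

R_1Q_2 = (-3, -15, 8), R_1P_1 = (1, -9, 16); a normal to Π_1 is R_1Q_2 × R_1P_1 = (-168, 56, 42).
Using R_1: Π_1 has equation -168x + 56y + 42z = 322.
sin θ = |n·v| / (|n||v|) = |322| / (√33124 · √41) = 0.27631.
θ ≈ 16.0°.

16.0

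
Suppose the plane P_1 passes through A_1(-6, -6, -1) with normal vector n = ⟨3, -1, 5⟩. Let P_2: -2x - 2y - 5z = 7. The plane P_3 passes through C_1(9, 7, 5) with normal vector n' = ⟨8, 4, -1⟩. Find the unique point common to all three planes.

(8, 6, -7)

P_1: n·r = n·A_1 gives 3x - y + 5z = -17.
P_3: n'·r = n'·C_1 gives 8x + 4y - z = 95.
Solving the 3×3 linear system 3x - y + 5z = -17, -2x - 2y - 5z = 7, 8x + 4y - z = 95 (e.g. by elimination or Cramer's rule, determinant = 148) gives (8, 6, -7).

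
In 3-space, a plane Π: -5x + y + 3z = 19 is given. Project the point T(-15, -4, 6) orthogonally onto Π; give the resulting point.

Foot = T − λn with λ = (n·T − d)/|n|² = (89 − 19)/35 = 2.
Foot = (-15, -4, 6) − 2·(-5, 1, 3) = (-5, -6, 0).

(-5, -6, 0)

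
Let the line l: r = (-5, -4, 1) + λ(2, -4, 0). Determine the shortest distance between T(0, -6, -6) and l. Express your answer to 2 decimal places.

Taking (-5, -4, 1) on l with direction v = (2, -4, 0): w = T − (-5, -4, 1) = (5, -2, -7), and w × v = (-28, -14, -16).
Distance = |w × v| / |v| = √1236 / √20 ≈ 7.86.

7.86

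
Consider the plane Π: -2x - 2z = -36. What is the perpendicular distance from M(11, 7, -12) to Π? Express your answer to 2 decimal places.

13.44

n·M − d = (-2)·(11) + (0)·(7) + (-2)·(-12) − (-36) = 38; |n| = √8.
Distance = |38| / √8 = 38/√8 ≈ 13.44.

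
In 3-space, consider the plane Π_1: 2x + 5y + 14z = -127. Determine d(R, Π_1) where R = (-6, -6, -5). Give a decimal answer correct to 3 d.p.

n·R − d = (2)·(-6) + (5)·(-6) + (14)·(-5) − (-127) = 15; |n| = √225.
Distance = |15| / √225 = 15/√225 ≈ 1.000.

1.000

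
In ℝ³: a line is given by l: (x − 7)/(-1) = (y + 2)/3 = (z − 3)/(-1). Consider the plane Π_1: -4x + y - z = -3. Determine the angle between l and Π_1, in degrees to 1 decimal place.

34.6

l has direction (-1, 3, -1) through (7, -2, 3).
sin θ = |n·v| / (|n||v|) = |8| / (√18 · √11) = 0.56854.
θ ≈ 34.6°.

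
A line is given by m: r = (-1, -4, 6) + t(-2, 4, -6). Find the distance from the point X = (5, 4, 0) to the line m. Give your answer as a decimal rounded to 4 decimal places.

8.9443

Taking (-1, -4, 6) on m with direction v = (-2, 4, -6): w = X − (-1, -4, 6) = (6, 8, -6), and w × v = (-24, 48, 40).
Distance = |w × v| / |v| = √4480 / √56 ≈ 8.9443.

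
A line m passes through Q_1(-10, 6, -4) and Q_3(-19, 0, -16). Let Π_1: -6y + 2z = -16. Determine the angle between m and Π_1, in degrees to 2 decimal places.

A direction vector for m is Q_3 − Q_1 = (-9, -6, -12).
sin θ = |n·v| / (|n||v|) = |12| / (√40 · √261) = 0.11744.
θ ≈ 6.74°.

6.74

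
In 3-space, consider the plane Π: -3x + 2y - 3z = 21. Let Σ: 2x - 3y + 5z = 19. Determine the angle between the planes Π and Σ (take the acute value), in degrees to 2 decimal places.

20.96

cos θ = |n₁·n₂| / (|n₁||n₂|) = |-27| / (√22 · √38).
θ = arccos(0.93381) ≈ 20.96°.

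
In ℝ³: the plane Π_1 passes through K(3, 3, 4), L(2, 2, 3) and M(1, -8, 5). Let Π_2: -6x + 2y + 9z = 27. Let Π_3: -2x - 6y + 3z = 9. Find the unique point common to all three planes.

KL = (-1, -1, -1), KM = (-2, -11, 1); a normal to Π_1 is KL × KM = (-12, 3, 9).
Using K: Π_1 has equation -12x + 3y + 9z = 9.
Solving the 3×3 linear system -12x + 3y + 9z = 9, -6x + 2y + 9z = 27, -2x - 6y + 3z = 9 (e.g. by elimination or Cramer's rule, determinant = -360) gives (3, 0, 5).

(3, 0, 5)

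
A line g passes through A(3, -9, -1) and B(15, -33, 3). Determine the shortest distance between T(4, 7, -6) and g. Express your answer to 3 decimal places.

8.557

A direction vector for g is B − A = (12, -24, 4).
Taking (3, -9, -1) on g with direction v = (12, -24, 4): w = T − (3, -9, -1) = (1, 16, -5), and w × v = (-56, -64, -216).
Distance = |w × v| / |v| = √53888 / √736 ≈ 8.557.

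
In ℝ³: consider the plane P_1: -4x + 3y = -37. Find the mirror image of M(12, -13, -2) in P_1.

λ = (n·M − d)/|n|² = (-87 − (-37))/25 = -2.
Reflection = M − 2λn = (12, -13, -2) − (-4)·(-4, 3, 0) = (-4, -1, -2).

(-4, -1, -2)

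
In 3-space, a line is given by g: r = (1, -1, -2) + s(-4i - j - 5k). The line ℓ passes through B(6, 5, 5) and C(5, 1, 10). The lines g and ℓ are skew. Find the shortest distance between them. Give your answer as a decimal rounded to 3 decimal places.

A direction vector for ℓ is C − B = (-1, -4, 5).
Common perpendicular direction n = (-4, -1, -5) × (-1, -4, 5) = (-25, 25, 15).
With w = (6, 5, 5) − (1, -1, -2) = (5, 6, 7), w · n = 130.
Distance = |w · n| / |n| = |130| / √1475 ≈ 3.385.

3.385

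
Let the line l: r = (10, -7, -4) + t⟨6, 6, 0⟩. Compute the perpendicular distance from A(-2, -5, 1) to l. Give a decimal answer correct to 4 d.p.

11.0905

Taking (10, -7, -4) on l with direction v = (6, 6, 0): w = A − (10, -7, -4) = (-12, 2, 5), and w × v = (-30, 30, -84).
Distance = |w × v| / |v| = √8856 / √72 ≈ 11.0905.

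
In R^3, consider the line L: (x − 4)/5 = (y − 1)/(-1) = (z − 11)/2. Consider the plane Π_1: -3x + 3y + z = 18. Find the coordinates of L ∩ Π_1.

(-1, 2, 9)

L has direction (5, -1, 2) through (4, 1, 11).
Substitute r = (4, 1, 11) + t(5, -1, 2) into the plane: 2 + (-16)t = 18, so t = -1.
Intersection: (4, 1, 11) + (-1)·(5, -1, 2) = (-1, 2, 9).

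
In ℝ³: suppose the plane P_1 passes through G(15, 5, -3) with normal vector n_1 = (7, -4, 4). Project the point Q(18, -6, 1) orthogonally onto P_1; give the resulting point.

(11, -2, -3)

P_1: n_1·r = n_1·G gives 7x - 4y + 4z = 73.
Foot = Q − λn with λ = (n·Q − d)/|n|² = (154 − 73)/81 = 1.
Foot = (18, -6, 1) − 1·(7, -4, 4) = (11, -2, -3).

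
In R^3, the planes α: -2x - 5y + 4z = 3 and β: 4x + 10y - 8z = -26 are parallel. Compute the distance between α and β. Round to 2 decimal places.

1.49

Rescale β by 1/(-2): -2x - 5y + 4z = 13. Then distance = |3 − 13| / √45 ≈ 1.49.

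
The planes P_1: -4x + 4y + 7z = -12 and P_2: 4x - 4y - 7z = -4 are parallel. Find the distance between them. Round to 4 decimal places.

Rescale P_2 by 1/(-1): -4x + 4y + 7z = 4. Then distance = |-12 − 4| / √81 ≈ 1.7778.

1.7778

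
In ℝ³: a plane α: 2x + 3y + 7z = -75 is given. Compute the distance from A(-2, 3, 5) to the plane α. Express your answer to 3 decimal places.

14.605

n·A − d = (2)·(-2) + (3)·(3) + (7)·(5) − (-75) = 115; |n| = √62.
Distance = |115| / √62 = 115/√62 ≈ 14.605.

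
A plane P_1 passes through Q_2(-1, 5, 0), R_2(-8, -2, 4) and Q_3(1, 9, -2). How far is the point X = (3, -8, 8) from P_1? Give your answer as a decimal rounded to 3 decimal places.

2.734

Q_2R_2 = (-7, -7, 4), Q_2Q_3 = (2, 4, -2); a normal to P_1 is Q_2R_2 × Q_2Q_3 = (-2, -6, -14).
Using Q_2: P_1 has equation -2x - 6y - 14z = -28.
n·X − d = (-2)·(3) + (-6)·(-8) + (-14)·(8) − (-28) = -42; |n| = √236.
Distance = |-42| / √236 = 42/√236 ≈ 2.734.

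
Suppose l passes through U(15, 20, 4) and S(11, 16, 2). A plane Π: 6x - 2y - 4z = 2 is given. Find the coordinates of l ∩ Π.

(-1, 4, -4)

A direction vector for l is S − U = (-4, -4, -2).
Substitute r = (15, 20, 4) + t(-4, -4, -2) into the plane: 34 + (-8)t = 2, so t = 4.
Intersection: (15, 20, 4) + 4·(-4, -4, -2) = (-1, 4, -4).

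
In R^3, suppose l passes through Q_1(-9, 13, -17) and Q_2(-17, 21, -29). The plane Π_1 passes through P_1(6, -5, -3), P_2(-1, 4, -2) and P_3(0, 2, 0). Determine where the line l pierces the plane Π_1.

A direction vector for l is Q_2 − Q_1 = (-8, 8, -12).
P_1P_2 = (-7, 9, 1), P_1P_3 = (-6, 7, 3); a normal to Π_1 is P_1P_2 × P_1P_3 = (20, 15, 5).
Using P_1: Π_1 has equation 20x + 15y + 5z = 30.
Substitute r = (-9, 13, -17) + t(-8, 8, -12) into the plane: -70 + (-100)t = 30, so t = -1.
Intersection: (-9, 13, -17) + (-1)·(-8, 8, -12) = (-1, 5, -5).

(-1, 5, -5)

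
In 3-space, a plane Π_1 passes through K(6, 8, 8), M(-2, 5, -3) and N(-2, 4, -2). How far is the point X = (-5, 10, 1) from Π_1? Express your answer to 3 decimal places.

6.333

KM = (-8, -3, -11), KN = (-8, -4, -10); a normal to Π_1 is KM × KN = (-14, 8, 8).
Using K: Π_1 has equation -14x + 8y + 8z = 44.
n·X − d = (-14)·(-5) + (8)·(10) + (8)·(1) − 44 = 114; |n| = √324.
Distance = |114| / √324 = 114/√324 ≈ 6.333.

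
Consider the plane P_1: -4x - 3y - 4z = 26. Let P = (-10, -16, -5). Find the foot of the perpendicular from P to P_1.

(-2, -10, 3)

Foot = P − λn with λ = (n·P − d)/|n|² = (108 − 26)/41 = 2.
Foot = (-10, -16, -5) − 2·(-4, -3, -4) = (-2, -10, 3).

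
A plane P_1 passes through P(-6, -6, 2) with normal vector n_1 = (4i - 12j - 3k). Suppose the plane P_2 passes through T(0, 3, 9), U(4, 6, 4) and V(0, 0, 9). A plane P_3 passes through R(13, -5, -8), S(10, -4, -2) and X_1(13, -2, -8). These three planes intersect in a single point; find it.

P_1: n_1·r = n_1·P gives 4x - 12y - 3z = 42.
TU = (4, 3, -5), TV = (0, -3, 0); a normal to P_2 is TU × TV = (-15, 0, -12).
Using T: P_2 has equation -15x - 12z = -108.
RS = (-3, 1, 6), RX_1 = (0, 3, 0); a normal to P_3 is RS × RX_1 = (-18, 0, -9).
Using R: P_3 has equation -18x - 9z = -162.
Solving the 3×3 linear system 4x - 12y - 3z = 42, -15x - 12z = -108, -18x - 9z = -162 (e.g. by elimination or Cramer's rule, determinant = -972) gives (12, 2, -6).

(12, 2, -6)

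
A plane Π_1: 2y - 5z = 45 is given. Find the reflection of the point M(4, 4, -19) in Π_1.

λ = (n·M − d)/|n|² = (103 − 45)/29 = 2.
Reflection = M − 2λn = (4, 4, -19) − 4·(0, 2, -5) = (4, -4, 1).

(4, -4, 1)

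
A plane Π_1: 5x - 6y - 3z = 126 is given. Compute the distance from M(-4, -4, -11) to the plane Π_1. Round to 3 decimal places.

n·M − d = (5)·(-4) + (-6)·(-4) + (-3)·(-11) − 126 = -89; |n| = √70.
Distance = |-89| / √70 = 89/√70 ≈ 10.638.

10.638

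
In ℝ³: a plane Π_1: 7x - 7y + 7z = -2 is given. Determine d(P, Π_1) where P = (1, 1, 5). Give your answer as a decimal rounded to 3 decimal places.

3.052

n·P − d = (7)·(1) + (-7)·(1) + (7)·(5) − (-2) = 37; |n| = √147.
Distance = |37| / √147 = 37/√147 ≈ 3.052.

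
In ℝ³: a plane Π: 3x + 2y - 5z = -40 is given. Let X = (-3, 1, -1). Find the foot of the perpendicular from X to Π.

(-6, -1, 4)

Foot = X − λn with λ = (n·X − d)/|n|² = (-2 − (-40))/38 = 1.
Foot = (-3, 1, -1) − 1·(3, 2, -5) = (-6, -1, 4).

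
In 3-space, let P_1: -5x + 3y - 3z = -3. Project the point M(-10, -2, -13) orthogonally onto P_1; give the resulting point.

(0, -8, -7)

Foot = M − λn with λ = (n·M − d)/|n|² = (83 − (-3))/43 = 2.
Foot = (-10, -2, -13) − 2·(-5, 3, -3) = (0, -8, -7).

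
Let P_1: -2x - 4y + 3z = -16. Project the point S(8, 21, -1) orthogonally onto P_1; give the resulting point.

(2, 9, 8)

Foot = S − λn with λ = (n·S − d)/|n|² = (-103 − (-16))/29 = -3.
Foot = (8, 21, -1) − (-3)·(-2, -4, 3) = (2, 9, 8).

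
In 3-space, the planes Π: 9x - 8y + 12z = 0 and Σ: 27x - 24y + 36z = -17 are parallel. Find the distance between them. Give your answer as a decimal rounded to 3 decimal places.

Rescale Σ by 1/3: 9x - 8y + 12z = -17/3. Then distance = |0 − (-17/3)| / √289 ≈ 0.333.

0.333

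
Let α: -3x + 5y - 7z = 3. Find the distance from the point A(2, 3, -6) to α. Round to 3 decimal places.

n·A − d = (-3)·(2) + (5)·(3) + (-7)·(-6) − 3 = 48; |n| = √83.
Distance = |48| / √83 = 48/√83 ≈ 5.269.

5.269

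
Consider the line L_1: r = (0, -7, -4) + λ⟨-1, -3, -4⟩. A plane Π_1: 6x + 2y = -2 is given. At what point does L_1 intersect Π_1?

(1, -4, 0)

Substitute r = (0, -7, -4) + t(-1, -3, -4) into the plane: -14 + (-12)t = -2, so t = -1.
Intersection: (0, -7, -4) + (-1)·(-1, -3, -4) = (1, -4, 0).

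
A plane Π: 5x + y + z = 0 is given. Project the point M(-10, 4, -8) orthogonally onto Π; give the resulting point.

Foot = M − λn with λ = (n·M − d)/|n|² = (-54 − 0)/27 = -2.
Foot = (-10, 4, -8) − (-2)·(5, 1, 1) = (0, 6, -6).

(0, 6, -6)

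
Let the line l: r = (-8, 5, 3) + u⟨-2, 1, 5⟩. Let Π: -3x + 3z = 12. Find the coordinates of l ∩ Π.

Substitute r = (-8, 5, 3) + t(-2, 1, 5) into the plane: 33 + 21t = 12, so t = -1.
Intersection: (-8, 5, 3) + (-1)·(-2, 1, 5) = (-6, 4, -2).

(-6, 4, -2)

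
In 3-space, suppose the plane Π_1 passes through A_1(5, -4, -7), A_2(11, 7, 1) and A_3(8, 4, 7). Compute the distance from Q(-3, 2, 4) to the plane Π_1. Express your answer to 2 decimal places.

8.38

A_1A_2 = (6, 11, 8), A_1A_3 = (3, 8, 14); a normal to Π_1 is A_1A_2 × A_1A_3 = (90, -60, 15).
Using A_1: Π_1 has equation 90x - 60y + 15z = 585.
n·Q − d = (90)·(-3) + (-60)·(2) + (15)·(4) − 585 = -915; |n| = √11925.
Distance = |-915| / √11925 = 915/√11925 ≈ 8.38.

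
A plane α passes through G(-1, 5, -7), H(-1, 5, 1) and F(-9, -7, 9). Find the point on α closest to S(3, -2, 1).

GH = (0, 0, 8), GF = (-8, -12, 16); a normal to α is GH × GF = (96, -64, 0).
Using G: α has equation 96x - 64y = -416.
Foot = S − λn with λ = (n·S − d)/|n|² = (416 − (-416))/13312 = 1/16.
Foot = (3, -2, 1) − (1/16)·(96, -64, 0) = (-3, 2, 1).

(-3, 2, 1)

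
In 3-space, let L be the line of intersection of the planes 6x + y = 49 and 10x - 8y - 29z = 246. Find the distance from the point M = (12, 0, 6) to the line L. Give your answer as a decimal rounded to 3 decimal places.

Direction of L: (6, 1, 0) × (10, -8, -29) = (-29, 174, -58).
A point on L: solving the two plane equations with x = 8 gives (8, 1, -6).
Taking (8, 1, -6) on L with direction v = (-29, 174, -58): w = M − (8, 1, -6) = (4, -1, 12), and w × v = (-2030, -116, 667).
Distance = |w × v| / |v| = √4579245 / √34481 ≈ 11.524.

11.524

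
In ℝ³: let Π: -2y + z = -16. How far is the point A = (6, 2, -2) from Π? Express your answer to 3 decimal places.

4.472

n·A − d = (0)·(6) + (-2)·(2) + (1)·(-2) − (-16) = 10; |n| = √5.
Distance = |10| / √5 = 10/√5 ≈ 4.472.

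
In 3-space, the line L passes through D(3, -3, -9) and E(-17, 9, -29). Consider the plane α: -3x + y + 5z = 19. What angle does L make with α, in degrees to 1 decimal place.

8.9

A direction vector for L is E − D = (-20, 12, -20).
sin θ = |n·v| / (|n||v|) = |-28| / (√35 · √944) = 0.15404.
θ ≈ 8.9°.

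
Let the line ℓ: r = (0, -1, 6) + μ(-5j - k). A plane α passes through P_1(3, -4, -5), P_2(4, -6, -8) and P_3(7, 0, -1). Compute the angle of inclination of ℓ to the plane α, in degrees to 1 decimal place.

P_1P_2 = (1, -2, -3), P_1P_3 = (4, 4, 4); a normal to α is P_1P_2 × P_1P_3 = (4, -16, 12).
Using P_1: α has equation 4x - 16y + 12z = 16.
sin θ = |n·v| / (|n||v|) = |68| / (√416 · √26) = 0.65385.
θ ≈ 40.8°.

40.8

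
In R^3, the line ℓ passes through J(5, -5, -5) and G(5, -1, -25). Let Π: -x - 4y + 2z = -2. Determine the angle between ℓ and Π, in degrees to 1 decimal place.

A direction vector for ℓ is G − J = (0, 4, -20).
sin θ = |n·v| / (|n||v|) = |-56| / (√21 · √416) = 0.59914.
θ ≈ 36.8°.

36.8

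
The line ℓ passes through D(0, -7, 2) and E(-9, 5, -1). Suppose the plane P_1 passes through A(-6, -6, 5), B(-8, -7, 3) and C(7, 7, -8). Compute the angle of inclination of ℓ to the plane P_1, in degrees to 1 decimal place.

A direction vector for ℓ is E − D = (-9, 12, -3).
AB = (-2, -1, -2), AC = (13, 13, -13); a normal to P_1 is AB × AC = (39, -52, -13).
Using A: P_1 has equation 39x - 52y - 13z = 13.
sin θ = |n·v| / (|n||v|) = |-936| / (√4394 · √234) = 0.92308.
θ ≈ 67.4°.

67.4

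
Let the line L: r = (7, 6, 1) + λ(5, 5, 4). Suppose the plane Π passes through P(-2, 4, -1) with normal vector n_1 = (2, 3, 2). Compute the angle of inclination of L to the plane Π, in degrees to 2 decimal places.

80.13

Π: n_1·r = n_1·P gives 2x + 3y + 2z = 6.
sin θ = |n·v| / (|n||v|) = |33| / (√17 · √66) = 0.98518.
θ ≈ 80.13°.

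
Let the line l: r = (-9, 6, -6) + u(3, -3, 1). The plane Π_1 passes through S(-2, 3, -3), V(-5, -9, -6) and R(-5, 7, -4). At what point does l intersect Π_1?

SV = (-3, -12, -3), SR = (-3, 4, -1); a normal to Π_1 is SV × SR = (24, 6, -48).
Using S: Π_1 has equation 24x + 6y - 48z = 114.
Substitute r = (-9, 6, -6) + t(3, -3, 1) into the plane: 108 + 6t = 114, so t = 1.
Intersection: (-9, 6, -6) + 1·(3, -3, 1) = (-6, 3, -5).

(-6, 3, -5)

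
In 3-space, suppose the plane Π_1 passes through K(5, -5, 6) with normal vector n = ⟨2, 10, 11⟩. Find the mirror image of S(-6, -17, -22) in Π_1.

(2, 23, 22)

Π_1: n·r = n·K gives 2x + 10y + 11z = 26.
λ = (n·S − d)/|n|² = (-424 − 26)/225 = -2.
Reflection = S − 2λn = (-6, -17, -22) − (-4)·(2, 10, 11) = (2, 23, 22).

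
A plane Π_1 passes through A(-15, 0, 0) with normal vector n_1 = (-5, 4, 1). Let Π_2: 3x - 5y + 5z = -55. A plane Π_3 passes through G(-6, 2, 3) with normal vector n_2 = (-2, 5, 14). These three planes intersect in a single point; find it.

Π_1: n_1·r = n_1·A gives -5x + 4y + z = 75.
Π_3: n_2·r = n_2·G gives -2x + 5y + 14z = 64.
Solving the 3×3 linear system -5x + 4y + z = 75, 3x - 5y + 5z = -55, -2x + 5y + 14z = 64 (e.g. by elimination or Cramer's rule, determinant = 272) gives (-10, 6, 1).

(-10, 6, 1)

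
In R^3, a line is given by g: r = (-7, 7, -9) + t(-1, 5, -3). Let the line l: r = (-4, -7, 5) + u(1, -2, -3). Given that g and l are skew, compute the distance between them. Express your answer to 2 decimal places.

0.95

Common perpendicular direction n = (-1, 5, -3) × (1, -2, -3) = (-21, -6, -3).
With w = (-4, -7, 5) − (-7, 7, -9) = (3, -14, 14), w · n = -21.
Distance = |w · n| / |n| = |-21| / √486 ≈ 0.95.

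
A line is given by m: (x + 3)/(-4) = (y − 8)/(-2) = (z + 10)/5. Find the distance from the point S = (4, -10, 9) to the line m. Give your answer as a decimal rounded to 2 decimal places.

22.32

m has direction (-4, -2, 5) through (-3, 8, -10).
Taking (-3, 8, -10) on m with direction v = (-4, -2, 5): w = S − (-3, 8, -10) = (7, -18, 19), and w × v = (-52, -111, -86).
Distance = |w × v| / |v| = √22421 / √45 ≈ 22.32.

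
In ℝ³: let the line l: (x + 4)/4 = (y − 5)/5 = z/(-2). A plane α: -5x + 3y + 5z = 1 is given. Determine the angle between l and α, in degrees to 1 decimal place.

l has direction (4, 5, -2) through (-4, 5, 0).
sin θ = |n·v| / (|n||v|) = |-15| / (√59 · √45) = 0.29111.
θ ≈ 16.9°.

16.9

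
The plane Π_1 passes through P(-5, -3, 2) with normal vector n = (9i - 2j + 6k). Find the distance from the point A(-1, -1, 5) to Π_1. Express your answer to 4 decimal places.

4.5455

Π_1: n·r = n·P gives 9x - 2y + 6z = -27.
n·A − d = (9)·(-1) + (-2)·(-1) + (6)·(5) − (-27) = 50; |n| = √121.
Distance = |50| / √121 = 50/√121 ≈ 4.5455.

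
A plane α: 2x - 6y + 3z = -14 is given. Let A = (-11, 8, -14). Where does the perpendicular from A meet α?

Foot = A − λn with λ = (n·A − d)/|n|² = (-112 − (-14))/49 = -2.
Foot = (-11, 8, -14) − (-2)·(2, -6, 3) = (-7, -4, -8).

(-7, -4, -8)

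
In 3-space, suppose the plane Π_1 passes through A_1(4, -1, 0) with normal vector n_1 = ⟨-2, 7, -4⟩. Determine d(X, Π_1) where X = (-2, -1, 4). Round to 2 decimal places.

Π_1: n_1·r = n_1·A_1 gives -2x + 7y - 4z = -15.
n·X − d = (-2)·(-2) + (7)·(-1) + (-4)·(4) − (-15) = -4; |n| = √69.
Distance = |-4| / √69 = 4/√69 ≈ 0.48.

0.48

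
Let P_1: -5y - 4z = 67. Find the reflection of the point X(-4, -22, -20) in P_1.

(-4, 8, 4)

λ = (n·X − d)/|n|² = (190 − 67)/41 = 3.
Reflection = X − 2λn = (-4, -22, -20) − 6·(0, -5, -4) = (-4, 8, 4).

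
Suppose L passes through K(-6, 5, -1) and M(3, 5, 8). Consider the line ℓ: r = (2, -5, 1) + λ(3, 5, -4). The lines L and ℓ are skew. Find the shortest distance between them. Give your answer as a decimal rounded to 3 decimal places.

10.050

A direction vector for L is M − K = (9, 0, 9).
Common perpendicular direction n = (9, 0, 9) × (3, 5, -4) = (-45, 63, 45).
With w = (2, -5, 1) − (-6, 5, -1) = (8, -10, 2), w · n = -900.
Distance = |w · n| / |n| = |-900| / √8019 ≈ 10.050.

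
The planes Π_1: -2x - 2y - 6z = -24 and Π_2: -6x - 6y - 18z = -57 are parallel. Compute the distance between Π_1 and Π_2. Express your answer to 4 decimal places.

Rescale Π_2 by 1/3: -2x - 2y - 6z = -19. Then distance = |-24 − (-19)| / √44 ≈ 0.7538.

0.7538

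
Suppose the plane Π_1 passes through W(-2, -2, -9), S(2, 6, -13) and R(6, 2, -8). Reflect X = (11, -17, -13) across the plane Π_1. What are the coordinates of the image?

WS = (4, 8, -4), WR = (8, 4, 1); a normal to Π_1 is WS × WR = (24, -36, -48).
Using W: Π_1 has equation 24x - 36y - 48z = 456.
λ = (n·X − d)/|n|² = (1500 − 456)/4176 = 1/4.
Reflection = X − 2λn = (11, -17, -13) − (1/2)·(24, -36, -48) = (-1, 1, 11).

(-1, 1, 11)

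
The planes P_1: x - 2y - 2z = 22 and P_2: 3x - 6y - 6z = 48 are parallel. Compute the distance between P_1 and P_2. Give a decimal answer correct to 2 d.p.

2.00

Rescale P_2 by 1/3: x - 2y - 2z = 16. Then distance = |22 − 16| / √9 ≈ 2.00.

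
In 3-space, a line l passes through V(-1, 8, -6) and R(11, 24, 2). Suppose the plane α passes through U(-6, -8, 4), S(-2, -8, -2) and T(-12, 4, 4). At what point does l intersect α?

A direction vector for l is R − V = (12, 16, 8).
US = (4, 0, -6), UT = (-6, 12, 0); a normal to α is US × UT = (72, 36, 48).
Using U: α has equation 72x + 36y + 48z = -528.
Substitute r = (-1, 8, -6) + t(12, 16, 8) into the plane: -72 + 1824t = -528, so t = -1/4.
Intersection: (-1, 8, -6) + (-1/4)·(12, 16, 8) = (-4, 4, -8).

(-4, 4, -8)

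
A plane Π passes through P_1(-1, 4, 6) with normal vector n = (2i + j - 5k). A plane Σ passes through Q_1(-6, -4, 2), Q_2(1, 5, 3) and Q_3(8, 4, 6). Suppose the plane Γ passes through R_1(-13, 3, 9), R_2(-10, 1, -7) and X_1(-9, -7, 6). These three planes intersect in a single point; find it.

(-9, -5, 1)

Π: n·r = n·P_1 gives 2x + y - 5z = -28.
Q_1Q_2 = (7, 9, 1), Q_1Q_3 = (14, 8, 4); a normal to Σ is Q_1Q_2 × Q_1Q_3 = (28, -14, -70).
Using Q_1: Σ has equation 28x - 14y - 70z = -252.
R_1R_2 = (3, -2, -16), R_1X_1 = (4, -10, -3); a normal to Γ is R_1R_2 × R_1X_1 = (-154, -55, -22).
Using R_1: Γ has equation -154x - 55y - 22z = 1639.
Solving the 3×3 linear system 2x + y - 5z = -28, 28x - 14y - 70z = -252, -154x - 55y - 22z = 1639 (e.g. by elimination or Cramer's rule, determinant = 22792) gives (-9, -5, 1).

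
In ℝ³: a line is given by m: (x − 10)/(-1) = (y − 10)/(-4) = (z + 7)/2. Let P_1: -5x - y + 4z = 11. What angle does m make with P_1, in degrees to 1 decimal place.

34.9

m has direction (-1, -4, 2) through (10, 10, -7).
sin θ = |n·v| / (|n||v|) = |17| / (√42 · √21) = 0.57242.
θ ≈ 34.9°.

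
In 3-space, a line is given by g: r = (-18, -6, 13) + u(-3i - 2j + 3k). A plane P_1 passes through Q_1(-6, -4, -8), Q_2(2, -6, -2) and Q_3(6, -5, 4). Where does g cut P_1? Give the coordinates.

(-6, 2, 1)

Q_1Q_2 = (8, -2, 6), Q_1Q_3 = (12, -1, 12); a normal to P_1 is Q_1Q_2 × Q_1Q_3 = (-18, -24, 16).
Using Q_1: P_1 has equation -18x - 24y + 16z = 76.
Substitute r = (-18, -6, 13) + t(-3, -2, 3) into the plane: 676 + 150t = 76, so t = -4.
Intersection: (-18, -6, 13) + (-4)·(-3, -2, 3) = (-6, 2, 1).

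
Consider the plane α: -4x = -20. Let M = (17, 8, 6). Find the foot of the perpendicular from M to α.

(5, 8, 6)

Foot = M − λn with λ = (n·M − d)/|n|² = (-68 − (-20))/16 = -3.
Foot = (17, 8, 6) − (-3)·(-4, 0, 0) = (5, 8, 6).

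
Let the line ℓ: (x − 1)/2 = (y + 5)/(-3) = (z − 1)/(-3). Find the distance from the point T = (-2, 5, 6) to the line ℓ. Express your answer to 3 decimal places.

3.971

ℓ has direction (2, -3, -3) through (1, -5, 1).
Taking (1, -5, 1) on ℓ with direction v = (2, -3, -3): w = T − (1, -5, 1) = (-3, 10, 5), and w × v = (-15, 1, -11).
Distance = |w × v| / |v| = √347 / √22 ≈ 3.971.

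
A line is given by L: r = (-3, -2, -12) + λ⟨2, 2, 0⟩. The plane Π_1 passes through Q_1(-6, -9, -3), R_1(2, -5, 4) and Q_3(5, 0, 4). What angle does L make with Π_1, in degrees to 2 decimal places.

11.54

Q_1R_1 = (8, 4, 7), Q_1Q_3 = (11, 9, 7); a normal to Π_1 is Q_1R_1 × Q_1Q_3 = (-35, 21, 28).
Using Q_1: Π_1 has equation -35x + 21y + 28z = -63.
sin θ = |n·v| / (|n||v|) = |-28| / (√2450 · √8) = 0.20000.
θ ≈ 11.54°.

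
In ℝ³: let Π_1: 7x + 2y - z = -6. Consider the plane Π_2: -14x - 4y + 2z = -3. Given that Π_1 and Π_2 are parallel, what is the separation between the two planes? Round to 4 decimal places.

Rescale Π_2 by 1/(-2): 7x + 2y - z = 3/2. Then distance = |-6 − (3/2)| / √54 ≈ 1.0206.

1.0206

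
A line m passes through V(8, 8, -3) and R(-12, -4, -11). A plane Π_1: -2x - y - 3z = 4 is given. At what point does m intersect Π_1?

(3, 5, -5)

A direction vector for m is R − V = (-20, -12, -8).
Substitute r = (8, 8, -3) + t(-20, -12, -8) into the plane: -15 + 76t = 4, so t = 1/4.
Intersection: (8, 8, -3) + (1/4)·(-20, -12, -8) = (3, 5, -5).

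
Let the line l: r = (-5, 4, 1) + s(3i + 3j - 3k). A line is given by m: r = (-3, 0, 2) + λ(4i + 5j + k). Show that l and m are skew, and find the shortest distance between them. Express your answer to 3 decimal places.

Common perpendicular direction n = (3, 3, -3) × (4, 5, 1) = (18, -15, 3).
With w = (-3, 0, 2) − (-5, 4, 1) = (2, -4, 1), w · n = 99.
Since n ≠ 0 the lines are not parallel, and w · n = 99 ≠ 0 so they do not intersect; hence they are skew.
Distance = |w · n| / |n| = |99| / √558 ≈ 4.191.

4.191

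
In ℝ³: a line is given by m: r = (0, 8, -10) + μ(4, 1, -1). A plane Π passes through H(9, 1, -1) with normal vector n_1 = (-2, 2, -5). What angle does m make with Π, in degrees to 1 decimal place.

Π: n_1·r = n_1·H gives -2x + 2y - 5z = -11.
sin θ = |n·v| / (|n||v|) = |-1| / (√33 · √18) = 0.04103.
θ ≈ 2.4°.

2.4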